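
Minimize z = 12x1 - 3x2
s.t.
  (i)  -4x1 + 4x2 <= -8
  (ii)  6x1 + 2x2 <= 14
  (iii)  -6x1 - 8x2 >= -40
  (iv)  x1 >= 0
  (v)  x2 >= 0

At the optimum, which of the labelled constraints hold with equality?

(i) and (v)

Feasible corners and z = 12x1 - 3x2:
  (9/4, 1/4) → z = 105/4
  (2, 0) → z = 24
  (7/3, 0) → z = 28

The minimum is at (2, 0). Substituting into each constraint, equality holds for (i) and (v); the remaining constraints have slack.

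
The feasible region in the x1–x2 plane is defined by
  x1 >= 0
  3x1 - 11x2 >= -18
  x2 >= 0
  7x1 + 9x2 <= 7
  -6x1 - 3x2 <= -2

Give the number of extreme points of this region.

The feasible vertices (each the meet of two boundaries and inside every other half-plane) are:
  (0, 7/9)
  (0, 2/3)
  (1, 0)
  (1/3, 0)

4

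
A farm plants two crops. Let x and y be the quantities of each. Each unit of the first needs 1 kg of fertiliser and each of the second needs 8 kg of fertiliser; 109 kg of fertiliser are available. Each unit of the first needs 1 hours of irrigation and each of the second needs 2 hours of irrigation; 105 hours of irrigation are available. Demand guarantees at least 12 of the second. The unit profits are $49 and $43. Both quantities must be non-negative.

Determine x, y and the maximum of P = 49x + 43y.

x = 13, y = 12, maximum P = 1153

Vertices and P = 49x + 43y:
  (0, 109/8) → P = 4687/8
  (0, 12) → P = 516
  (13, 12) → P = 1153

The binding constraints are x + 8y = 109 and y = 12.
Solving simultaneously gives x = 13, y = 12.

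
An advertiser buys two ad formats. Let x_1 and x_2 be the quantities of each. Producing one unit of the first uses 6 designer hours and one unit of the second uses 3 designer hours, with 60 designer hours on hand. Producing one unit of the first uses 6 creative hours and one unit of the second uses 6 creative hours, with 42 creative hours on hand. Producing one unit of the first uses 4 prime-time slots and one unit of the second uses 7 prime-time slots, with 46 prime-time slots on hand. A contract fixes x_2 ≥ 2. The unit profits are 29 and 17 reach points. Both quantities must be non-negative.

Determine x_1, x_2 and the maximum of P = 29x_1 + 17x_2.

Extreme points and P = 29x_1 + 17x_2:
  (0, 46/7) → P = 782/7
  (0, 2) → P = 34
  (1, 6) → P = 131
  (5, 2) → P = 179

x_1 = 5, x_2 = 2, maximum P = 179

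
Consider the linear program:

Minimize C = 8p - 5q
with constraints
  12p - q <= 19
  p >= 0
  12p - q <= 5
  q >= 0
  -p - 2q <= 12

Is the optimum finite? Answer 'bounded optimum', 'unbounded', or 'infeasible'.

From the feasible point (0, 0), moving in the direction (0, 1) keeps every constraint satisfied while C decreases without bound.

unbounded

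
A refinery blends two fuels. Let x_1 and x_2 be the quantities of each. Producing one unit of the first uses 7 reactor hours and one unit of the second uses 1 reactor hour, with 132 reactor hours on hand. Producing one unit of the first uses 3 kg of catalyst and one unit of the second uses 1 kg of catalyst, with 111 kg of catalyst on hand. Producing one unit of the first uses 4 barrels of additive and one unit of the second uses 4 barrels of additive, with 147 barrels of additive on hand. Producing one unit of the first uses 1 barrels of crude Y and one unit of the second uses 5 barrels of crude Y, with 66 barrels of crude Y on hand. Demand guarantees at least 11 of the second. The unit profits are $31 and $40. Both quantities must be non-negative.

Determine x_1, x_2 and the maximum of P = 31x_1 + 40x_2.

Extreme points and P = 31x_1 + 40x_2:
  (0, 66/5) → P = 528
  (0, 11) → P = 440
  (11, 11) → P = 781

At the optimal vertex, x_1 + 5x_2 = 66 and x_2 = 11.
Solving simultaneously gives x_1 = 11, x_2 = 11.

x_1 = 11, x_2 = 11, maximum P = 781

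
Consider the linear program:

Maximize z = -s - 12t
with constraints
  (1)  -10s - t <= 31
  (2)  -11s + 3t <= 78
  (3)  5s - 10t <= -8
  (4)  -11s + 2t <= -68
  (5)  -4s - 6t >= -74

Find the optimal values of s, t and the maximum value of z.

Feasible corners and z = -s - 12t:
  (174/25, 107/25) → z = -1458/25
  (346/35, 201/35) → z = -394/5
  (278/37, 271/37) → z = -3530/37

s = 174/25, t = 107/25, maximum z = -1458/25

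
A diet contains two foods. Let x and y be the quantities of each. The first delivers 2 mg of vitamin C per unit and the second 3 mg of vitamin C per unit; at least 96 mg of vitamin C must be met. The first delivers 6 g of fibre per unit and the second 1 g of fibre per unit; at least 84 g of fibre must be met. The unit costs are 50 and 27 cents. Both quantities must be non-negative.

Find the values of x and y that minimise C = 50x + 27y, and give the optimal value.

Feasible corners and C = 50x + 27y:
  (0, 84) → C = 2268
  (48, 0) → C = 2400
  (39/4, 51/2) → C = 1176
The feasible region is unbounded (it extends along (0, 1), (1, 0)), but C strictly increases along every unbounded feasible direction, so there is no improving ray and the minimum is attained at a vertex.

The optimum lies where 2x + 3y = 96 and 6x + y = 84.
Solving simultaneously gives x = 39/4, y = 51/2.

x = 39/4, y = 51/2, minimum C = 1176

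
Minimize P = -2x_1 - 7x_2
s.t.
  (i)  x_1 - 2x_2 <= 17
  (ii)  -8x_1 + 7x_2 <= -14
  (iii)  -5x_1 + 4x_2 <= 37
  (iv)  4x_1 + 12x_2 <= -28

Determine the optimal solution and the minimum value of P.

The optimum lies where -8x_1 + 7x_2 = -14 and 4x_1 + 12x_2 = -28.
Solving simultaneously gives x_1 = -7/31, x_2 = -70/31.

x_1 = -7/31, x_2 = -70/31, minimum P = 504/31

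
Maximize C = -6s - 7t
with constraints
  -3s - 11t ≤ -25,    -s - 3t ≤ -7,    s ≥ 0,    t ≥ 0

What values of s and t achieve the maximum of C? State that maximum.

s = 0, t = 7/3, maximum C = -49/3

Vertices and C = -6s - 7t:
  (1, 2) → C = -20
  (25/3, 0) → C = -50
  (0, 7/3) → C = -49/3
The feasible region is unbounded (it extends along (0, 1), (1, 0)), but C strictly decreases along every unbounded feasible direction, so there is no improving ray and the maximum is attained at a vertex.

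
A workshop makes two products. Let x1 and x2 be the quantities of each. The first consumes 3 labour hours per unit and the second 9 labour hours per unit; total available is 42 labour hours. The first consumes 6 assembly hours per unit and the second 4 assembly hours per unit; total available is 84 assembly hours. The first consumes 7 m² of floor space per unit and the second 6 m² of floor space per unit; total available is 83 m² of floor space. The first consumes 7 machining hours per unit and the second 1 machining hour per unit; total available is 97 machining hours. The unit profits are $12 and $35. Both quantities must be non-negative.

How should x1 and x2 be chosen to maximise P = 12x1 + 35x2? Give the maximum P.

Vertices and P = 12x1 + 35x2:
  (0, 0) → P = 0
  (0, 14/3) → P = 490/3
  (83/7, 0) → P = 996/7
  (11, 1) → P = 167

The binding constraints are 3x1 + 9x2 = 42 and 7x1 + 6x2 = 83.
Solving simultaneously gives x1 = 11, x2 = 1.

x1 = 11, x2 = 1, maximum P = 167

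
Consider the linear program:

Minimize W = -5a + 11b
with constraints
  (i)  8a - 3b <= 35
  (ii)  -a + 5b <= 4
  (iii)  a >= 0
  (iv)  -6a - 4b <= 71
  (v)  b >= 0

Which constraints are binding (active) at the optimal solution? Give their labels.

(i) and (v)

Corner points and W = -5a + 11b:
  (187/37, 67/37) → W = -198/37
  (35/8, 0) → W = -175/8
  (0, 4/5) → W = 44/5
  (0, 0) → W = 0

The minimum is at (35/8, 0). Substituting into each constraint, equality holds for (i) and (v); the remaining constraints have slack.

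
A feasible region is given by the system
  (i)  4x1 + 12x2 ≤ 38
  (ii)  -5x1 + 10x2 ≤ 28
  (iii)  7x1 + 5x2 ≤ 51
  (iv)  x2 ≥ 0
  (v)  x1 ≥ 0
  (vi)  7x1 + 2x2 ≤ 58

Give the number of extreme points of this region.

Of the 15 pairwise boundary intersections, those satisfying every inequality are:
  (11/25, 151/50)
  (211/32, 31/32)
  (0, 14/5)
  (51/7, 0)
  (0, 0)

5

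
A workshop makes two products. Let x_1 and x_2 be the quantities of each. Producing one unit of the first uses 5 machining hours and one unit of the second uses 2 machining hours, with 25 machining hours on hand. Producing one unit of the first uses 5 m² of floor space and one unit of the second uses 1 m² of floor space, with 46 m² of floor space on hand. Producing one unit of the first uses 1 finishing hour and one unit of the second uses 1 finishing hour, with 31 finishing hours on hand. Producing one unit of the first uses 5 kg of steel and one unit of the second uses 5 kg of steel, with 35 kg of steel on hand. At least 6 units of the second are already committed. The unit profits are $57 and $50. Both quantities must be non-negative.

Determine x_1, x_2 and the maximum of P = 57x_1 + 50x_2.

Corner points and P = 57x_1 + 50x_2:
  (0, 7) → P = 350
  (0, 6) → P = 300
  (1, 6) → P = 357

At the optimal vertex, 5x_1 + 5x_2 = 35 and x_2 = 6.
Solving simultaneously gives x_1 = 1, x_2 = 6.

x_1 = 1, x_2 = 6, maximum P = 357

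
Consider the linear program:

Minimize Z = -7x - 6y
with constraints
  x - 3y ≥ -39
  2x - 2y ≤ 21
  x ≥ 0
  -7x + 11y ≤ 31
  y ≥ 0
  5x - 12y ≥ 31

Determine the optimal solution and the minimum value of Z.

x = 95/7, y = 43/14, minimum Z = -794/7

Vertices and Z = -7x - 6y:
  (21/2, 0) → Z = -147/2
  (95/7, 43/14) → Z = -794/7
  (31/5, 0) → Z = -217/5

The optimum lies where 2x - 2y = 21 and 5x - 12y = 31.
Solving simultaneously gives x = 95/7, y = 43/14.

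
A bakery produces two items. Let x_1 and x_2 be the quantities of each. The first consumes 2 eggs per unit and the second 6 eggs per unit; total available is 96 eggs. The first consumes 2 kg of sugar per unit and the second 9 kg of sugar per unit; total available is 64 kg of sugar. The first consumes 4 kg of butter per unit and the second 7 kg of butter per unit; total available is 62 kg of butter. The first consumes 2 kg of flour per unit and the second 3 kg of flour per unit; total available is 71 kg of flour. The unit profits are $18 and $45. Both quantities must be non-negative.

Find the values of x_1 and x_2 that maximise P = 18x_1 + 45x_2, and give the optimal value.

x_1 = 5, x_2 = 6, maximum P = 360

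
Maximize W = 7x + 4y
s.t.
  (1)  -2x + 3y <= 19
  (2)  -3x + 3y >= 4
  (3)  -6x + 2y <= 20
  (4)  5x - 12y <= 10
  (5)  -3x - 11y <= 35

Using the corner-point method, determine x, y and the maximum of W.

x = 15, y = 49/3, maximum W = 511/3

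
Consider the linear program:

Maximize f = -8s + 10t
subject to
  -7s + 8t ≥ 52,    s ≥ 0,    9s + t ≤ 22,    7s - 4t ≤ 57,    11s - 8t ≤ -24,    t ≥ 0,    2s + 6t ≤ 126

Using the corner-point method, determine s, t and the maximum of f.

s = 0, t = 21, maximum f = 210

Vertices and f = -8s + 10t:
  (0, 13/2) → f = 65
  (124/79, 622/79) → f = 5228/79
  (0, 21) → f = 210
  (3/26, 545/26) → f = 2713/13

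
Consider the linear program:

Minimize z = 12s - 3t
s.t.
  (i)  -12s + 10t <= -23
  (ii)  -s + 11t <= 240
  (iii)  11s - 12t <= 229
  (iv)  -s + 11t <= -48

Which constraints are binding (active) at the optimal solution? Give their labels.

(i) and (iii)

Feasible corners and z = 12s - 3t:
  (-1007/17, -2495/34) → z = -16683/34
  (-227/122, -553/122) → z = -1065/122
  (1943/109, -299/109) → z = 24213/109

The minimum is at (-1007/17, -2495/34). Substituting into each constraint, equality holds for (i) and (iii); the remaining constraints have slack.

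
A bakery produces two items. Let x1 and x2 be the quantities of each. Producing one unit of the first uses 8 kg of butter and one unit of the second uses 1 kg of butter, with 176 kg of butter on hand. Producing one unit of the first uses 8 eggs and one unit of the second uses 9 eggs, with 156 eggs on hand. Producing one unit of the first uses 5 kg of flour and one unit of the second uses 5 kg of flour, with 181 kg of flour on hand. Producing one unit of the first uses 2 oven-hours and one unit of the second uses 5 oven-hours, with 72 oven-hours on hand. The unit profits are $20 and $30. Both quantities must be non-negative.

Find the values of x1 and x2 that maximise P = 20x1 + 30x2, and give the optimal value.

x1 = 6, x2 = 12, maximum P = 480

Vertices and P = 20x1 + 30x2:
  (0, 0) → P = 0
  (0, 72/5) → P = 432
  (39/2, 0) → P = 390
  (6, 12) → P = 480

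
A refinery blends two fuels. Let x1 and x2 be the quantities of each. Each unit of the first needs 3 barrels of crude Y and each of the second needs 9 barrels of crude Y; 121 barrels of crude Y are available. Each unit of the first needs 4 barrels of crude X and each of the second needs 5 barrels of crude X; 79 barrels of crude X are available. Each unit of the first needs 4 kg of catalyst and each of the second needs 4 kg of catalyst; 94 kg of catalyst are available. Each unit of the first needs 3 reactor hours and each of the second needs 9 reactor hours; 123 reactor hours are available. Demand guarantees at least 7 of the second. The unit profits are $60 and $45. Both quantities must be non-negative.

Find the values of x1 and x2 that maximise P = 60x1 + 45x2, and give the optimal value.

x1 = 11, x2 = 7, maximum P = 975

Feasible corners and P = 60x1 + 45x2:
  (0, 121/9) → P = 605
  (0, 7) → P = 315
  (106/21, 247/21) → P = 5825/7
  (11, 7) → P = 975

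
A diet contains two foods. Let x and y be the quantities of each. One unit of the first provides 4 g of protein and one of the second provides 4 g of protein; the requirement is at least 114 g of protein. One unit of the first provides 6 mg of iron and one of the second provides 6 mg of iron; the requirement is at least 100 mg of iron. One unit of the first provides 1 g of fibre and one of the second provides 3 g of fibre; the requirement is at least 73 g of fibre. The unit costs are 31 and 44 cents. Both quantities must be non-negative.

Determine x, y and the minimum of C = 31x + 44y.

x = 25/4, y = 89/4, minimum C = 4691/4

Corner points and C = 31x + 44y:
  (0, 57/2) → C = 1254
  (73, 0) → C = 2263
  (25/4, 89/4) → C = 4691/4
The feasible region is unbounded (it extends along (0, 1), (1, 0)), but C strictly increases along every unbounded feasible direction, so there is no improving ray and the minimum is attained at a vertex.

The optimum lies where 4x + 4y = 114 and x + 3y = 73.
Solving simultaneously gives x = 25/4, y = 89/4.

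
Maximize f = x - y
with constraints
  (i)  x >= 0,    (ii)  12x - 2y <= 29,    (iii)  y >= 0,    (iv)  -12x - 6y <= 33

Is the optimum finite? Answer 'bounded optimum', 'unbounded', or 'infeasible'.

bounded optimum

Feasible corners and f = x - y:
  (0, 0) → f = 0
  (29/12, 0) → f = 29/12
The feasible region has finitely many vertices and no improving ray; the maximum is 29/12 at (29/12, 0).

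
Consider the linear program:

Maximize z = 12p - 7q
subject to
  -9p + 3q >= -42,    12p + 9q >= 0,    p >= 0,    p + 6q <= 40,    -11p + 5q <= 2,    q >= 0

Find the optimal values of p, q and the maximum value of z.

Vertices and z = 12p - 7q:
  (124/19, 106/19) → z = 746/19
  (14/3, 0) → z = 56
  (0, 0) → z = 0
  (0, 2/5) → z = -14/5
  (188/71, 442/71) → z = -838/71

The optimum lies where -9p + 3q = -42 and q = 0.
Solving simultaneously gives p = 14/3, q = 0.

p = 14/3, q = 0, maximum z = 56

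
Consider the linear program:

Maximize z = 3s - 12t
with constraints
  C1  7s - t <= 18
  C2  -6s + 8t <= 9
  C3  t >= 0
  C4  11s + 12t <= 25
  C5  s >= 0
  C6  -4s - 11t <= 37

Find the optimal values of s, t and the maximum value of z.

The binding constraints are t = 0 and 11s + 12t = 25.
Solving simultaneously gives s = 25/11, t = 0.

s = 25/11, t = 0, maximum z = 75/11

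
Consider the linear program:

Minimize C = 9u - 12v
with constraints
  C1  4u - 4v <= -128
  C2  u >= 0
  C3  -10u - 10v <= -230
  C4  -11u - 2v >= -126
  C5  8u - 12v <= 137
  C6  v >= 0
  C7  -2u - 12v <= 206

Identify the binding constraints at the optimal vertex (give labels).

Feasible corners and C = 9u - 12v:
  (0, 32) → C = -384
  (62/13, 478/13) → C = -5178/13
  (0, 63) → C = -756

The minimum is at (0, 63). Substituting into each constraint, equality holds for C2 and C4; the remaining constraints have slack.

C2 and C4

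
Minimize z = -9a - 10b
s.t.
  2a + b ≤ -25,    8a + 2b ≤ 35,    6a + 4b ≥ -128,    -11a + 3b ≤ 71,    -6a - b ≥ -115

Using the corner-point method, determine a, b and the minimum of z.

Extreme points and z = -9a - 10b:
  (14, -53) → z = 404
  (-146/17, -133/17) → z = 2644/17
  (-334/31, -491/31) → z = 7916/31

a = -146/17, b = -133/17, minimum z = 2644/17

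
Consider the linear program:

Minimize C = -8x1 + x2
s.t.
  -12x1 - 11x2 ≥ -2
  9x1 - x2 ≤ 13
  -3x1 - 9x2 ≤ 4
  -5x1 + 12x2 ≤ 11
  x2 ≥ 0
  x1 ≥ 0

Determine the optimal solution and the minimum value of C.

x1 = 1/6, x2 = 0, minimum C = -4/3

Extreme points and C = -8x1 + x2:
  (1/6, 0) → C = -4/3
  (0, 2/11) → C = 2/11
  (0, 0) → C = 0

The optimum lies where -12x1 - 11x2 = -2 and x2 = 0.
Solving simultaneously gives x1 = 1/6, x2 = 0.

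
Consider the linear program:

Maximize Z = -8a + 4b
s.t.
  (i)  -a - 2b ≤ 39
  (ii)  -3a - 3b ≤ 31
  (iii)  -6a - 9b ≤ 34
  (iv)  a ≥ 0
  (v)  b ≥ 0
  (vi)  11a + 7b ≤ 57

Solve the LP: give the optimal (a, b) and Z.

a = 0, b = 57/7, maximum Z = 228/7

The binding constraints are a = 0 and 11a + 7b = 57.
Solving simultaneously gives a = 0, b = 57/7.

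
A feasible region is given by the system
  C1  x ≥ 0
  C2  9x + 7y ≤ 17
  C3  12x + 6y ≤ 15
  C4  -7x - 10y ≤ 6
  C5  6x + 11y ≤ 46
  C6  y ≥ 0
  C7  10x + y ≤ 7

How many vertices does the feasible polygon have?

Of the 21 pairwise boundary intersections, those satisfying every inequality are:
  (0, 17/7)
  (0, 0)
  (1/10, 23/10)
  (9/16, 11/8)
  (7/10, 0)

5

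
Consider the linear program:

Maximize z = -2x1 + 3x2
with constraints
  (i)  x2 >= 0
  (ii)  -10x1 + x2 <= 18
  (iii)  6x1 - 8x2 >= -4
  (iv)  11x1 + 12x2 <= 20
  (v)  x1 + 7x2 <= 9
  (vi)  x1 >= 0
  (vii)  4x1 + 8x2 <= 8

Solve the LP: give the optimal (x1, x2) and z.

x1 = 2/5, x2 = 4/5, maximum z = 8/5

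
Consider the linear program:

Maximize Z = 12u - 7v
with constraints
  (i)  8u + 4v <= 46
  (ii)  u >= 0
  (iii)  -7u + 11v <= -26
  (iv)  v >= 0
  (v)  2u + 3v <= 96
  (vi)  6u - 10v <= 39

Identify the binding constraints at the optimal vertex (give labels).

(i) and (iv)

Vertices and Z = 12u - 7v:
  (305/58, 57/58) → Z = 3261/58
  (23/4, 0) → Z = 69
  (26/7, 0) → Z = 312/7

The maximum is at (23/4, 0). Substituting into each constraint, equality holds for (i) and (iv); the remaining constraints have slack.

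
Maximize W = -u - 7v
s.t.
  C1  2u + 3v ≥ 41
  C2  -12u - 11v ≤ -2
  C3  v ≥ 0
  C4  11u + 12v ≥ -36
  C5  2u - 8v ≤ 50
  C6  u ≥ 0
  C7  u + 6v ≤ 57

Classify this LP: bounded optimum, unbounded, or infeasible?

Vertices and W = -u - 7v:
  (41/2, 0) → W = -41/2
  (25/3, 73/9) → W = -586/9
  (25, 0) → W = -25
  (189/5, 16/5) → W = -301/5
The feasible region has finitely many vertices and no improving ray; the maximum is -41/2 at (41/2, 0).

bounded optimum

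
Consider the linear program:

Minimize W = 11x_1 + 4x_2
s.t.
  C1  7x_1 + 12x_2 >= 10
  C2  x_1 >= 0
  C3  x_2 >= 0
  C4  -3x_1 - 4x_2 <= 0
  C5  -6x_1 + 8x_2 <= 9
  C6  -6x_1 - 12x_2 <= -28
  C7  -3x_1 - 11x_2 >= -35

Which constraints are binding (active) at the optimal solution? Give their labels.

C5 and C6

Corner points and W = 11x_1 + 4x_2:
  (14/3, 0) → W = 154/3
  (35/3, 0) → W = 385/3
  (29/30, 37/20) → W = 541/30
  (181/90, 79/30) → W = 2939/90

The minimum is at (29/30, 37/20). Substituting into each constraint, equality holds for C5 and C6; the remaining constraints have slack.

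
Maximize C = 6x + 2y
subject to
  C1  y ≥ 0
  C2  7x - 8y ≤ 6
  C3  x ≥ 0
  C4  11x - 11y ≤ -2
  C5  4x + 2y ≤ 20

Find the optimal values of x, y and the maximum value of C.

Vertices and C = 6x + 2y:
  (0, 2/11) → C = 4/11
  (0, 10) → C = 20
  (36/11, 38/11) → C = 292/11

The optimum lies where 11x - 11y = -2 and 4x + 2y = 20.
Solving simultaneously gives x = 36/11, y = 38/11.

x = 36/11, y = 38/11, maximum C = 292/11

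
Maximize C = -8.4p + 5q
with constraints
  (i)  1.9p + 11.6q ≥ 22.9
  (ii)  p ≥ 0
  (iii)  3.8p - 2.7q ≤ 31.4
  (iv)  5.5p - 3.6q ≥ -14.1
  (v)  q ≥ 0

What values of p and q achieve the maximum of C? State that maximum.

Extreme points and C = -8.4p + 5q:
  (0, 229/116) → C = 1145/116
  (42607/4921, 144/259) → C = -1721094/24605
  (0, 47/12) → C = 235/12
The feasible region is unbounded (it extends along (27, 38), (36, 55)), but C strictly decreases along every unbounded feasible direction, so there is no improving ray and the maximum is attained at a vertex.

At the optimal vertex, p = 0 and 5.5p - 3.6q = -14.1.
Solving simultaneously gives p = 0, q = 47/12.

p = 0, q = 47/12, maximum C = 235/12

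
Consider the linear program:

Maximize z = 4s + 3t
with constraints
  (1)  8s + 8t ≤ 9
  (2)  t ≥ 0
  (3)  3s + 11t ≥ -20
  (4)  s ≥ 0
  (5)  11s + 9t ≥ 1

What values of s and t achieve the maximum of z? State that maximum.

At the optimal vertex, 8s + 8t = 9 and t = 0.
Solving simultaneously gives s = 9/8, t = 0.

s = 9/8, t = 0, maximum z = 9/2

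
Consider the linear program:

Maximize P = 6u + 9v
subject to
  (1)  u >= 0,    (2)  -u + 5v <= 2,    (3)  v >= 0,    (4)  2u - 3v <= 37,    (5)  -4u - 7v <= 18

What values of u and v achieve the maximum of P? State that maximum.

Extreme points and P = 6u + 9v:
  (0, 2/5) → P = 18/5
  (0, 0) → P = 0
  (191/7, 41/7) → P = 1515/7
  (37/2, 0) → P = 111

The optimum lies where -u + 5v = 2 and 2u - 3v = 37.
Solving simultaneously gives u = 191/7, v = 41/7.

u = 191/7, v = 41/7, maximum P = 1515/7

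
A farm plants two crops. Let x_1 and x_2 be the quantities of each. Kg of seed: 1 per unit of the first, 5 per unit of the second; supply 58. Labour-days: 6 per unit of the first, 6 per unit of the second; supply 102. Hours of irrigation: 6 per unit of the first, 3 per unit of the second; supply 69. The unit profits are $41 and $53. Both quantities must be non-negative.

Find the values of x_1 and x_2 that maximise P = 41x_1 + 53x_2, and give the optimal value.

Vertices and P = 41x_1 + 53x_2:
  (0, 0) → P = 0
  (0, 58/5) → P = 3074/5
  (23/2, 0) → P = 943/2
  (19/3, 31/3) → P = 2422/3

At the optimal vertex, x_1 + 5x_2 = 58 and 6x_1 + 3x_2 = 69.
Solving simultaneously gives x_1 = 19/3, x_2 = 31/3.

x_1 = 19/3, x_2 = 31/3, maximum P = 2422/3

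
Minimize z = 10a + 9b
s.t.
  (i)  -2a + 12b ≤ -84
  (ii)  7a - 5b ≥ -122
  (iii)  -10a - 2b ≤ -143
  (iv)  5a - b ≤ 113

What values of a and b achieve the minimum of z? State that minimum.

a = 369/20, b = -83/4, minimum z = -9/4

Corner points and z = 10a + 9b:
  (471/31, -277/62) → z = 6927/62
  (636/29, -97/29) → z = 5487/29
  (369/20, -83/4) → z = -9/4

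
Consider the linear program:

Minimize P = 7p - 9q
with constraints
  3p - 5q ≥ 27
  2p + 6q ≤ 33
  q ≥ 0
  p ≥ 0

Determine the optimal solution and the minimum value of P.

Feasible corners and P = 7p - 9q:
  (327/28, 45/28) → P = 471/7
  (9, 0) → P = 63
  (33/2, 0) → P = 231/2

p = 9, q = 0, minimum P = 63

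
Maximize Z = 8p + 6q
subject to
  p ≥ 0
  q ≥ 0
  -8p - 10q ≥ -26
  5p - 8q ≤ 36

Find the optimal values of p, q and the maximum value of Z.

p = 13/4, q = 0, maximum Z = 26

Vertices and Z = 8p + 6q:
  (0, 0) → Z = 0
  (0, 13/5) → Z = 78/5
  (13/4, 0) → Z = 26

The optimum lies where q = 0 and -8p - 10q = -26.
Solving simultaneously gives p = 13/4, q = 0.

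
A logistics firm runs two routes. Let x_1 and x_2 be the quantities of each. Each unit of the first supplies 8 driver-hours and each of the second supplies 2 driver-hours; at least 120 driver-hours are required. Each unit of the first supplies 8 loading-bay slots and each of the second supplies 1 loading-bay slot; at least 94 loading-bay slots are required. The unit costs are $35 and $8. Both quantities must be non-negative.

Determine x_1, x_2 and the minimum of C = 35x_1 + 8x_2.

Extreme points and C = 35x_1 + 8x_2:
  (0, 94) → C = 752
  (15, 0) → C = 525
  (17/2, 26) → C = 1011/2
The feasible region is unbounded (it extends along (0, 1), (1, 0)), but C strictly increases along every unbounded feasible direction, so there is no improving ray and the minimum is attained at a vertex.

The optimum lies where 8x_1 + 2x_2 = 120 and 8x_1 + x_2 = 94.
Solving simultaneously gives x_1 = 17/2, x_2 = 26.

x_1 = 17/2, x_2 = 26, minimum C = 1011/2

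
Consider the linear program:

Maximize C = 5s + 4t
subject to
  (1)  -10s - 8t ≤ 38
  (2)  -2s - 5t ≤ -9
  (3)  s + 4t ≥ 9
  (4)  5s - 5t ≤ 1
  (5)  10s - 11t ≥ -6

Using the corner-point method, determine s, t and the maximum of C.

s = 41/5, t = 8, maximum C = 73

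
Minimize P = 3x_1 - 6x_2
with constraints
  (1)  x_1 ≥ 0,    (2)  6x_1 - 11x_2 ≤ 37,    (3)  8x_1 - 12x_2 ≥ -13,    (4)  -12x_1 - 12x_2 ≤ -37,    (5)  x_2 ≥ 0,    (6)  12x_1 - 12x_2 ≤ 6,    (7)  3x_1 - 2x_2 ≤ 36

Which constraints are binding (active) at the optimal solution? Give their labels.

Vertices and P = 3x_1 - 6x_2:
  (6/5, 113/60) → P = -77/10
  (19/4, 17/4) → P = -45/4
  (43/24, 31/24) → P = -19/8

The minimum is at (19/4, 17/4). Substituting into each constraint, equality holds for (3) and (6); the remaining constraints have slack.

(3) and (6)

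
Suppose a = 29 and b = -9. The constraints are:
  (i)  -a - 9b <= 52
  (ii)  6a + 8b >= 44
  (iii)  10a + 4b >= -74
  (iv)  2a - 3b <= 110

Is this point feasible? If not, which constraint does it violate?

feasible

(i): 52 ≤ 52 ✓
(ii): 102 ≥ 44 ✓
(iii): 254 ≥ -74 ✓
(iv): 85 ≤ 110 ✓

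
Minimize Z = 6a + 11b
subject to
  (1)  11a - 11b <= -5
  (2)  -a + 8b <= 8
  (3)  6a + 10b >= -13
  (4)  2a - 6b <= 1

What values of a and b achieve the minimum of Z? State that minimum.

a = -17/14, b = -4/7, minimum Z = -95/7

Vertices and Z = 6a + 11b:
  (48/77, 83/77) → Z = 1201/77
  (-41/44, -21/44) → Z = -477/44
  (-92/29, 35/58) → Z = -719/58
  (-17/14, -4/7) → Z = -95/7

The binding constraints are 6a + 10b = -13 and 2a - 6b = 1.
Solving simultaneously gives a = -17/14, b = -4/7.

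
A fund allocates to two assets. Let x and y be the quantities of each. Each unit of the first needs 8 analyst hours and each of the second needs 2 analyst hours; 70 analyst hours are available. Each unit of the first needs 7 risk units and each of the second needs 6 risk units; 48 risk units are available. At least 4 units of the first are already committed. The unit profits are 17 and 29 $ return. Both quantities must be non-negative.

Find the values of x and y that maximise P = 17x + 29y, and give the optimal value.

x = 4, y = 10/3, maximum P = 494/3

Vertices and P = 17x + 29y:
  (48/7, 0) → P = 816/7
  (4, 0) → P = 68
  (4, 10/3) → P = 494/3

The binding constraints are 7x + 6y = 48 and x = 4.
Solving simultaneously gives x = 4, y = 10/3.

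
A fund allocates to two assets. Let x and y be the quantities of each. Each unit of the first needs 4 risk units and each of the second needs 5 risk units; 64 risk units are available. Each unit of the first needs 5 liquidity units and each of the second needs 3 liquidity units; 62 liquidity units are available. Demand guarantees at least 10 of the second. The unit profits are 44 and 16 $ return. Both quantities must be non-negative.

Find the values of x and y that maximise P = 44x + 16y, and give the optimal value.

x = 7/2, y = 10, maximum P = 314

Extreme points and P = 44x + 16y:
  (0, 64/5) → P = 1024/5
  (0, 10) → P = 160
  (7/2, 10) → P = 314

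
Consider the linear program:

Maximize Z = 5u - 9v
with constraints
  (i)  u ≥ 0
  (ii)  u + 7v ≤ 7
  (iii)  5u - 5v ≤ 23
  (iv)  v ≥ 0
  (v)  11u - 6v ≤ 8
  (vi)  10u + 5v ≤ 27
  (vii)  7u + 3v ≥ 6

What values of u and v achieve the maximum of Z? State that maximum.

The binding constraints are 11u - 6v = 8 and 7u + 3v = 6.
Solving simultaneously gives u = 4/5, v = 2/15.

u = 4/5, v = 2/15, maximum Z = 14/5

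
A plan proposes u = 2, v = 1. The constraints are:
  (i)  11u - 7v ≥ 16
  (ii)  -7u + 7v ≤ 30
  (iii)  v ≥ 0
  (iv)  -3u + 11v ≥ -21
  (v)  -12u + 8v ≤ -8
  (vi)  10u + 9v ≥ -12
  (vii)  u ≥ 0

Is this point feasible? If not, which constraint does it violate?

not feasible — violates (i)

Constraint (i): 11u - 7v = 15, which is not ≥ 16. All other constraints are satisfied.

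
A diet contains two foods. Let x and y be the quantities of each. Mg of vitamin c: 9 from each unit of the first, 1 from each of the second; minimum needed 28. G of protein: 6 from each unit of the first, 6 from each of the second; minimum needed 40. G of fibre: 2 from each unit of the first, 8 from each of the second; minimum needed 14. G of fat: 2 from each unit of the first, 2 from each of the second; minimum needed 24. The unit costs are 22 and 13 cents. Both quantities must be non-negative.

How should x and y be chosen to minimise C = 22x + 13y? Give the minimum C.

x = 2, y = 10, minimum C = 174

Vertices and C = 22x + 13y:
  (0, 28) → C = 364
  (12, 0) → C = 264
  (2, 10) → C = 174
The feasible region is unbounded (it extends along (0, 1), (1, 0)), but C strictly increases along every unbounded feasible direction, so there is no improving ray and the minimum is attained at a vertex.

At the optimal vertex, 9x + y = 28 and 2x + 2y = 24.
Solving simultaneously gives x = 2, y = 10.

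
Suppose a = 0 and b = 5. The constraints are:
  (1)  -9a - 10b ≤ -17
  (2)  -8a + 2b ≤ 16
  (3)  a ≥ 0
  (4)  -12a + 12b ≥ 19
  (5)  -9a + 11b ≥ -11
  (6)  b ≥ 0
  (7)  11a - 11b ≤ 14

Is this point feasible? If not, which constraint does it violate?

(1): -50 ≤ -17 ✓
(2): 10 ≤ 16 ✓
(3): 0 ≥ 0 ✓
(4): 60 ≥ 19 ✓
(5): 55 ≥ -11 ✓
(6): 5 ≥ 0 ✓
(7): -55 ≤ 14 ✓

feasible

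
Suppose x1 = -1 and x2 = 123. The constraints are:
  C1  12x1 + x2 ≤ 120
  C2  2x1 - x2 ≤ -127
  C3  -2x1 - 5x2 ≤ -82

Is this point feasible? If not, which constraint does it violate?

Constraint C2: 2x1 - x2 = -125, which is not ≤ -127. All other constraints are satisfied.

not feasible — violates C2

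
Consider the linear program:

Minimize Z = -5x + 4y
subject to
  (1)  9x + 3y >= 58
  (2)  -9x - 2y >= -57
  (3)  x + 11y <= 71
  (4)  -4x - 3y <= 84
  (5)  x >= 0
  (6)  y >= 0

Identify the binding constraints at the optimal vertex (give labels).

(1) and (2)

Extreme points and Z = -5x + 4y:
  (55/9, 1) → Z = -239/9
  (425/96, 581/96) → Z = 199/96
  (5, 6) → Z = -1

The minimum is at (55/9, 1). Substituting into each constraint, equality holds for (1) and (2); the remaining constraints have slack.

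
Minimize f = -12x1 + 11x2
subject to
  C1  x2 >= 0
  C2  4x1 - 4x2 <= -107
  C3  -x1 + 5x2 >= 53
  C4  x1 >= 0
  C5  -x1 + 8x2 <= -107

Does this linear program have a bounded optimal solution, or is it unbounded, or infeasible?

infeasible

The boundaries 4x1 - 4x2 = -107 and x1 = 0 meet at (0, 107/4), but that point violates -x1 + 8x2 ≤ -107. Every candidate vertex is excluded by some other constraint, so the feasible region is empty.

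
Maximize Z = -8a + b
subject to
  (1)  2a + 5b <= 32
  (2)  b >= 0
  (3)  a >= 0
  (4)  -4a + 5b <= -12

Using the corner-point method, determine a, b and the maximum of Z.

a = 3, b = 0, maximum Z = -24

Corner points and Z = -8a + b:
  (16, 0) → Z = -128
  (22/3, 52/15) → Z = -276/5
  (3, 0) → Z = -24

The binding constraints are b = 0 and -4a + 5b = -12.
Solving simultaneously gives a = 3, b = 0.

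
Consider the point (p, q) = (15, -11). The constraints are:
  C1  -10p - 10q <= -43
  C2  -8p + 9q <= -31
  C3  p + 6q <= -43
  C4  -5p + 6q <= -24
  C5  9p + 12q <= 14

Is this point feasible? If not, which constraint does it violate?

Constraint C1: -10p - 10q = -40, which is not ≤ -43. All other constraints are satisfied.

not feasible — violates C1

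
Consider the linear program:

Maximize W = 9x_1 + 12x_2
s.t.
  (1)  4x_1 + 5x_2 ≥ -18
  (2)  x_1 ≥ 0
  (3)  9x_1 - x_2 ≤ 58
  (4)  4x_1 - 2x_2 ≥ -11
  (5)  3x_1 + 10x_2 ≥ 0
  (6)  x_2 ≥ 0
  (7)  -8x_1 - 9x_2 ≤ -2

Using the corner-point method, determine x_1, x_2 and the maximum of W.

Vertices and W = 9x_1 + 12x_2:
  (0, 11/2) → W = 66
  (0, 2/9) → W = 8/3
  (127/14, 331/14) → W = 5115/14
  (58/9, 0) → W = 58
  (1/4, 0) → W = 9/4

At the optimal vertex, 9x_1 - x_2 = 58 and 4x_1 - 2x_2 = -11.
Solving simultaneously gives x_1 = 127/14, x_2 = 331/14.

x_1 = 127/14, x_2 = 331/14, maximum W = 5115/14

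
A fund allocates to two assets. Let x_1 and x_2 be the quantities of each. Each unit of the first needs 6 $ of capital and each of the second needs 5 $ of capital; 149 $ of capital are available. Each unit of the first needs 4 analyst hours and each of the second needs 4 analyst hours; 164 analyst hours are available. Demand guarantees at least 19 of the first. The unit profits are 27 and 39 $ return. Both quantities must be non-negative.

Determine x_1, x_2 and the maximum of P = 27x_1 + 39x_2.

x_1 = 19, x_2 = 7, maximum P = 786

Extreme points and P = 27x_1 + 39x_2:
  (149/6, 0) → P = 1341/2
  (19, 0) → P = 513
  (19, 7) → P = 786

The optimum lies where 6x_1 + 5x_2 = 149 and x_1 = 19.
Solving simultaneously gives x_1 = 19, x_2 = 7.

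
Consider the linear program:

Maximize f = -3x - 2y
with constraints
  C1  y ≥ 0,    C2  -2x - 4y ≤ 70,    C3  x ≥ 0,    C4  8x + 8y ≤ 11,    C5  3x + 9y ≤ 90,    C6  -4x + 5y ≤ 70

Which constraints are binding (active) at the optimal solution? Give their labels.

Vertices and f = -3x - 2y:
  (0, 0) → f = 0
  (11/8, 0) → f = -33/8
  (0, 11/8) → f = -11/4

The maximum is at (0, 0). Substituting into each constraint, equality holds for C1 and C3; the remaining constraints have slack.

C1 and C3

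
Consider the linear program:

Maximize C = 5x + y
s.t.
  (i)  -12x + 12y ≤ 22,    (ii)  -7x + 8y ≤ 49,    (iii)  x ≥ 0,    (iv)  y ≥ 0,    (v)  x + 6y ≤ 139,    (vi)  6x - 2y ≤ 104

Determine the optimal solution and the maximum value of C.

x = 451/19, y = 365/19, maximum C = 2620/19

Feasible corners and C = 5x + y:
  (0, 11/6) → C = 11/6
  (128/7, 845/42) → C = 4685/42
  (0, 0) → C = 0
  (52/3, 0) → C = 260/3
  (451/19, 365/19) → C = 2620/19

At the optimal vertex, x + 6y = 139 and 6x - 2y = 104.
Solving simultaneously gives x = 451/19, y = 365/19.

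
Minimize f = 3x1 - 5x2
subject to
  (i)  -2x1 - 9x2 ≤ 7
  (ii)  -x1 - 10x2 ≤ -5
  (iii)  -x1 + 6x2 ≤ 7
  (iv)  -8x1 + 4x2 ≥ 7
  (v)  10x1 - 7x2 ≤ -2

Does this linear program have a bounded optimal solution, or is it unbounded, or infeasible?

bounded optimum

Corner points and f = 3x1 - 5x2:
  (-5/2, 3/4) → f = -45/4
  (-25/42, 47/84) → f = -55/12
  (-7/22, 49/44) → f = -287/44
The feasible region has finitely many vertices and no improving ray; the minimum is -45/4 at (-5/2, 3/4).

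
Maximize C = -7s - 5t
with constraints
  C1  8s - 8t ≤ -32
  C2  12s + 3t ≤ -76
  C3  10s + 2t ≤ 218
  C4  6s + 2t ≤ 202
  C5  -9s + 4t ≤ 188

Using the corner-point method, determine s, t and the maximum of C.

Vertices and C = -7s - 5t:
  (-88/15, -28/15) → C = 252/5
  (-172/5, -152/5) → C = 1964/5
  (-868/75, 524/25) → C = -1784/75

The optimum lies where 8s - 8t = -32 and -9s + 4t = 188.
Solving simultaneously gives s = -172/5, t = -152/5.

s = -172/5, t = -152/5, maximum C = 1964/5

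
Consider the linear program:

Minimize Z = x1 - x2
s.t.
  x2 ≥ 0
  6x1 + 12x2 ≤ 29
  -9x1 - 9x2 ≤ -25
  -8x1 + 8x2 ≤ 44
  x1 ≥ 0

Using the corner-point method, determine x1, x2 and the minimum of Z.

x1 = 13/18, x2 = 37/18, minimum Z = -4/3

Vertices and Z = x1 - x2:
  (29/6, 0) → Z = 29/6
  (25/9, 0) → Z = 25/9
  (13/18, 37/18) → Z = -4/3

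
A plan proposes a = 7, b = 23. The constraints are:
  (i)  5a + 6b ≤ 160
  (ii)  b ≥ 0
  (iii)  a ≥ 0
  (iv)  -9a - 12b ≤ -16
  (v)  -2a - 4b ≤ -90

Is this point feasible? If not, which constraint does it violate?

Constraint (i): 5a + 6b = 173, which is not ≤ 160. All other constraints are satisfied.

not feasible — violates (i)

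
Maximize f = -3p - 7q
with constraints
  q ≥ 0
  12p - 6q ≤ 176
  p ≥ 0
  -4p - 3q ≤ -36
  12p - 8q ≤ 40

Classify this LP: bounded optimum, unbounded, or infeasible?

bounded optimum

Feasible corners and f = -3p - 7q:
  (146/3, 68) → f = -622
  (0, 12) → f = -84
  (6, 4) → f = -46
The feasible region has finitely many vertices and no improving ray; the maximum is -46 at (6, 4).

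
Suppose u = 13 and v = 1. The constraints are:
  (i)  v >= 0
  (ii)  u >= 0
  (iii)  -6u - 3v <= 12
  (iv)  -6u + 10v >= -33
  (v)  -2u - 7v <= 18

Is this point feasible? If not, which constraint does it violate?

not feasible — violates (iv)

Constraint (iv): -6u + 10v = -68, which is not ≥ -33. All other constraints are satisfied.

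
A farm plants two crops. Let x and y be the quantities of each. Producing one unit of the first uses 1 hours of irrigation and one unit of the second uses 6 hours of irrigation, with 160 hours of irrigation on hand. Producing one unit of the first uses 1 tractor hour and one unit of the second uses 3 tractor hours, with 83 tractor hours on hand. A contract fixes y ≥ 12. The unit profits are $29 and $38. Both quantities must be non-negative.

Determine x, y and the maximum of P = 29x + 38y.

Feasible corners and P = 29x + 38y:
  (0, 80/3) → P = 3040/3
  (0, 12) → P = 456
  (6, 77/3) → P = 3448/3
  (47, 12) → P = 1819

At the optimal vertex, x + 3y = 83 and y = 12.
Solving simultaneously gives x = 47, y = 12.

x = 47, y = 12, maximum P = 1819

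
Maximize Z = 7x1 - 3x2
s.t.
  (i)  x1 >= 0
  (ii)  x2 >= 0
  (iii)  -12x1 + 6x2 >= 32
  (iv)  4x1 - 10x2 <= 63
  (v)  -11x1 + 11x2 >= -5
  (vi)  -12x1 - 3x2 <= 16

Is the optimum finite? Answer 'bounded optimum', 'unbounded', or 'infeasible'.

From the feasible point (0, 16/3), moving in the direction (6, 12) keeps every constraint satisfied while Z increases without bound.

unbounded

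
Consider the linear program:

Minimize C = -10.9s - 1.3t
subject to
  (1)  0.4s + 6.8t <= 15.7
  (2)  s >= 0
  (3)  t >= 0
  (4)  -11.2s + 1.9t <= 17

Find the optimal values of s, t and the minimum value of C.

s = 39.25, t = 0, minimum C = -427.825

Feasible corners and C = -10.9s - 1.3t:
  (0, 157/68) → C = -2041/680
  (157/4, 0) → C = -17113/40
  (0, 0) → C = 0

At the optimal vertex, 0.4s + 6.8t = 15.7 and t = 0.
Solving simultaneously gives s = 157/4, t = 0.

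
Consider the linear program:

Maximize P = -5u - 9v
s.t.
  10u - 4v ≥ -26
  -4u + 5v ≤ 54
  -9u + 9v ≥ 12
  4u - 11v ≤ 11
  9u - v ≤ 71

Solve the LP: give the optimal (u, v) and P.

Extreme points and P = -5u - 9v:
  (43/17, 218/17) → P = -2177/17
  (-31/9, -19/9) → P = 326/9
  (409/41, 770/41) → P = -8975/41
  (217/24, 83/8) → P = -1663/12

At the optimal vertex, 10u - 4v = -26 and -9u + 9v = 12.
Solving simultaneously gives u = -31/9, v = -19/9.

u = -31/9, v = -19/9, maximum P = 326/9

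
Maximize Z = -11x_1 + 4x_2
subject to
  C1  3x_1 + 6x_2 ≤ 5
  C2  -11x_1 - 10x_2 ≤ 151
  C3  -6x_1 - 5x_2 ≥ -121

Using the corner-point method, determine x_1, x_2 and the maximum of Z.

x_1 = -239/9, x_2 = 127/9, maximum Z = 3137/9

Extreme points and Z = -11x_1 + 4x_2:
  (-239/9, 127/9) → Z = 3137/9
  (701/21, -111/7) → Z = -9043/21
  (393, -2237/5) → Z = -30563/5

At the optimal vertex, 3x_1 + 6x_2 = 5 and -11x_1 - 10x_2 = 151.
Solving simultaneously gives x_1 = -239/9, x_2 = 127/9.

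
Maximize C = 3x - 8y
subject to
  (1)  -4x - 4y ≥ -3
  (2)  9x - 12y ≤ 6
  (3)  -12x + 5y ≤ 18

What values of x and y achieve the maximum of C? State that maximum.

x = -82/33, y = -26/11, maximum C = 126/11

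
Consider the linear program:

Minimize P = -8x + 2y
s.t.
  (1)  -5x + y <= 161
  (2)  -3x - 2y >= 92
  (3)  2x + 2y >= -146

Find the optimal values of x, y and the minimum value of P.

x = 54, y = -127, minimum P = -686

Corner points and P = -8x + 2y:
  (-414/13, 23/13) → P = 3358/13
  (-39, -34) → P = 244
  (54, -127) → P = -686

At the optimal vertex, -3x - 2y = 92 and 2x + 2y = -146.
Solving simultaneously gives x = 54, y = -127.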